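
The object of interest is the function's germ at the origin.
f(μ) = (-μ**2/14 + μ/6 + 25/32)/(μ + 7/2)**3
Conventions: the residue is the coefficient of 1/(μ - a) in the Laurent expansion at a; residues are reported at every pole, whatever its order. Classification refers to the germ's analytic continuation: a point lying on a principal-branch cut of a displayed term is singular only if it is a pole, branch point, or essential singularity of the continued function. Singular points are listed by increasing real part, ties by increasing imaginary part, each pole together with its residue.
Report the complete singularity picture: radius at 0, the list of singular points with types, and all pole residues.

Radius of convergence at 0: 7/2.
At -7/2: a pole of order 3; residue -1/14.

Denominator factor (μ + 7/2)^3: pole of order 3 at -7/2, modulus 7/2.
The radius of convergence is the smallest modulus among the singular points: 7/2.
At the order-3 pole -7/2 set g(μ) = (μ - (-7/2))^3*f(μ) = -μ**2/14 + μ/6 + 25/32.
Order-3 pole: residue = g''(a)/2; g''(-7/2) = -1/7, so the residue is -1/14.


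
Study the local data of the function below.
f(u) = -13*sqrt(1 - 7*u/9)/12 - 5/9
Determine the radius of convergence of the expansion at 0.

Branch term (-13/12)*sqrt(1 - u/(9/7)): its argument vanishes at u = 9/7, a square-root branch point, modulus 9/7.
The radius of convergence is the smallest modulus among the singular points: 9/7.

The radius of convergence is 9/7.


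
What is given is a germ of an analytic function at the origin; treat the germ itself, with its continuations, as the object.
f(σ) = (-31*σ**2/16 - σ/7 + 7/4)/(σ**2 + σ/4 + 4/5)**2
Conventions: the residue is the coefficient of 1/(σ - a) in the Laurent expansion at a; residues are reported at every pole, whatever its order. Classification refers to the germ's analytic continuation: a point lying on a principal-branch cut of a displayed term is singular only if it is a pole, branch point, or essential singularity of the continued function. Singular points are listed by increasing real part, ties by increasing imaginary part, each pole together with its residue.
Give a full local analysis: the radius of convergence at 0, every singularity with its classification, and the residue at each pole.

Radius of convergence at 0: (2/5)*sqrt(5).
At (-1/8) - ((1/40)*sqrt(1255))*i: a pole of order 2; residue ((976/441007)*sqrt(1255))*i.
At (-1/8) + ((1/40)*sqrt(1255))*i: a pole of order 2; residue -((976/441007)*sqrt(1255))*i.

Denominator factor (σ**2 + σ/4 + 4/5)^2: discriminant -251/80, complex-conjugate roots (-1/8) + ((1/40)*sqrt(1255))*i and (-1/8) - ((1/40)*sqrt(1255))*i; poles of order 2, moduli (2/5)*sqrt(5) and (2/5)*sqrt(5).
The radius of convergence is the smallest modulus among the singular points: (2/5)*sqrt(5).
The factor σ**2 + σ/4 + 4/5 splits as (σ - a)(σ - a') with a = (-1/8) - ((1/40)*sqrt(1255))*i, a' = (-1/8) + ((1/40)*sqrt(1255))*i. At the order-2 pole a set g(σ) = (σ - a)^2*f(σ) = [-31*σ**2/16 - σ/7 + 7/4] / (σ - a')^2.
Order-2 pole: residue = g'(a); g'((-1/8) - ((1/40)*sqrt(1255))*i) = ((976/441007)*sqrt(1255))*i, so the residue is ((976/441007)*sqrt(1255))*i.
The factor σ**2 + σ/4 + 4/5 splits as (σ - a)(σ - a') with a = (-1/8) + ((1/40)*sqrt(1255))*i, a' = (-1/8) - ((1/40)*sqrt(1255))*i. At the order-2 pole a set g(σ) = (σ - a)^2*f(σ) = [-31*σ**2/16 - σ/7 + 7/4] / (σ - a')^2.
Order-2 pole: residue = g'(a); g'((-1/8) + ((1/40)*sqrt(1255))*i) = -((976/441007)*sqrt(1255))*i, so the residue is -((976/441007)*sqrt(1255))*i.
List the singular points by increasing real part (a conjugate pair: the negative imaginary part first).


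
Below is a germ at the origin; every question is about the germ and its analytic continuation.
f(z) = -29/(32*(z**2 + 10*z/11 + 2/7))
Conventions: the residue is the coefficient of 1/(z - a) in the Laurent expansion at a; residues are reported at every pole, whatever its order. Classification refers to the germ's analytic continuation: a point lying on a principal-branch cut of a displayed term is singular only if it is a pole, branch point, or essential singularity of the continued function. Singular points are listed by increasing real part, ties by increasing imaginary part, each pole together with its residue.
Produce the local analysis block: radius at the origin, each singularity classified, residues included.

Radius of convergence at 0: (1/7)*sqrt(14).
At (-5/11) - ((1/77)*sqrt(469))*i: a pole of order 1; residue -((319/4288)*sqrt(469))*i.
At (-5/11) + ((1/77)*sqrt(469))*i: a pole of order 1; residue ((319/4288)*sqrt(469))*i.

Denominator factor (z**2 + 10*z/11 + 2/7): discriminant -268/847, complex-conjugate roots (-5/11) + ((1/77)*sqrt(469))*i and (-5/11) - ((1/77)*sqrt(469))*i; poles of order 1, moduli (1/7)*sqrt(14) and (1/7)*sqrt(14).
The radius of convergence is the smallest modulus among the singular points: (1/7)*sqrt(14).
The factor z**2 + 10*z/11 + 2/7 splits as (z - a)(z - a') with a = (-5/11) - ((1/77)*sqrt(469))*i, a' = (-5/11) + ((1/77)*sqrt(469))*i. At the order-1 pole a set g(z) = (z - a)*f(z) = [-29/32] / (z - a').
Simple pole: residue = g(a) at a = (-5/11) - ((1/77)*sqrt(469))*i, which is -((319/4288)*sqrt(469))*i.
The factor z**2 + 10*z/11 + 2/7 splits as (z - a)(z - a') with a = (-5/11) + ((1/77)*sqrt(469))*i, a' = (-5/11) - ((1/77)*sqrt(469))*i. At the order-1 pole a set g(z) = (z - a)*f(z) = [-29/32] / (z - a').
Simple pole: residue = g(a) at a = (-5/11) + ((1/77)*sqrt(469))*i, which is ((319/4288)*sqrt(469))*i.
List the singular points by increasing real part (a conjugate pair: the negative imaginary part first).


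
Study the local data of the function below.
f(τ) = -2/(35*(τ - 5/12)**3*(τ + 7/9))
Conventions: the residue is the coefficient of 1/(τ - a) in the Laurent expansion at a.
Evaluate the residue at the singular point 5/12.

At the order-3 pole 5/12 set g(τ) = (τ - (5/12))^3*f(τ) = -2/(35*(τ + 7/9)).
Order-3 pole: residue = g''(a)/2; g''(5/12) = -186624/2782745, so the residue is -93312/2782745.

The residue is -93312/2782745.


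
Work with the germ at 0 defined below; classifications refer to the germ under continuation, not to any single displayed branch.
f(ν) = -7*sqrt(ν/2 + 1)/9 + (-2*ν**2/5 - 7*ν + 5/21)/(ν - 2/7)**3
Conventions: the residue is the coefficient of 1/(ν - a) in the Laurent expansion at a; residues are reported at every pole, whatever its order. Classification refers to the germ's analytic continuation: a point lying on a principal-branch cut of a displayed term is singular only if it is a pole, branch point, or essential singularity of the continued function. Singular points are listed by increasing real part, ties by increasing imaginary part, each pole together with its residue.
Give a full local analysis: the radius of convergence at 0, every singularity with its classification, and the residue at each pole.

Radius of convergence at 0: 2/7.
At -2: an algebraic (square-root) branch point.
At 2/7: a pole of order 3; residue -2/5.

Denominator factor (ν - 2/7)^3: pole of order 3 at 2/7, modulus 2/7.
Branch term (-7/9)*sqrt(1 - ν/(-2)): its argument vanishes at ν = -2, a square-root branch point, modulus 2.
The radius of convergence is the smallest modulus among the singular points: 2/7.
The branch term is analytic at 2/7 and contributes nothing to the residue; only the rational part matters.
At the order-3 pole 2/7 set g(ν) = (ν - (2/7))^3*(rational part) = -2*ν**2/5 - 7*ν + 5/21.
Order-3 pole: residue = g''(a)/2; g''(2/7) = -4/5, so the residue is -2/5.
List the singular points by increasing real part (a conjugate pair: the negative imaginary part first).


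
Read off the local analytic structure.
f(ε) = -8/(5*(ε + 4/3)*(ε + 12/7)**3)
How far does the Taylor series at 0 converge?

Denominator factor (ε + 12/7)^3: pole of order 3 at -12/7, modulus 12/7.
Denominator factor (ε + 4/3): pole of order 1 at -4/3, modulus 4/3.
The radius of convergence is the smallest modulus among the singular points: 4/3.

The radius of convergence is 4/3.


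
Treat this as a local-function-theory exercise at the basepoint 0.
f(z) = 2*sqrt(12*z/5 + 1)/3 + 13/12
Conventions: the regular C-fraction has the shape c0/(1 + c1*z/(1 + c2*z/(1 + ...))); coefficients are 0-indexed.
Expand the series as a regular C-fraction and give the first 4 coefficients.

The regular C-fraction coefficients are [7/4, -16/35, 37/35, 63/185].

Taylor coefficients (expand at 0): a_0 = 7/4, a_1 = 4/5, a_2 = -12/25, a_3 = 72/125.
c0 = a_0 = 7/4. Peel one level at a time: if S = 1 + c*z/S' with S'(0) = 1, then c is the z-coefficient of S and S' = c*z/(S - 1).
S_1 = c0/f = 1 + (-16/35)*z + (592/1225)*z^2 + ...; c1 = -16/35.
S_2 = c1*z/(S_1 - 1) = 1 + (37/35)*z + (-9/25)*z^2 + ...; c2 = 37/35.
S_3 = c2*z/(S_2 - 1) = 1 + (63/185)*z + ...; c3 = 63/185.


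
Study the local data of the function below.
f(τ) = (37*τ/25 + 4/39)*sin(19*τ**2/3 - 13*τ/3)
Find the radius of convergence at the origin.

The radius of convergence is infinite.

The factor sin(19*τ**2/3 - 13*τ/3) is entire and contributes no finite singular point.
The polynomial part has no poles.
No finite singular points: the Taylor series at 0 converges everywhere.


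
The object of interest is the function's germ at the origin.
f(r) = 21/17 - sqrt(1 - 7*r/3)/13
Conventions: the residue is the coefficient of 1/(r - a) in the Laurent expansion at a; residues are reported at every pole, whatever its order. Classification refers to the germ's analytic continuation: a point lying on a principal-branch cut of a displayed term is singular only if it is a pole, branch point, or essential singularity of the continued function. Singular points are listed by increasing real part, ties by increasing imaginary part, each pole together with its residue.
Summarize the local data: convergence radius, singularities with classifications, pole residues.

Radius of convergence at 0: 3/7.
At 3/7: an algebraic (square-root) branch point.

Branch term (-1/13)*sqrt(1 - r/(3/7)): its argument vanishes at r = 3/7, a square-root branch point, modulus 3/7.
The radius of convergence is the smallest modulus among the singular points: 3/7.


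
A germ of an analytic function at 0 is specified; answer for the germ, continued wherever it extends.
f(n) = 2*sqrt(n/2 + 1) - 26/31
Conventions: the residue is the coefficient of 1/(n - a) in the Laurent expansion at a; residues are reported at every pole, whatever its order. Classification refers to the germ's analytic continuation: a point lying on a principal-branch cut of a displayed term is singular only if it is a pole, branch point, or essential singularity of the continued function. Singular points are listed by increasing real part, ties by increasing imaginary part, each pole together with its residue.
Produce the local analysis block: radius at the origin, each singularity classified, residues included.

Branch term (2)*sqrt(1 - n/(-2)): its argument vanishes at n = -2, a square-root branch point, modulus 2.
The radius of convergence is the smallest modulus among the singular points: 2.

Radius of convergence at 0: 2.
At -2: an algebraic (square-root) branch point.


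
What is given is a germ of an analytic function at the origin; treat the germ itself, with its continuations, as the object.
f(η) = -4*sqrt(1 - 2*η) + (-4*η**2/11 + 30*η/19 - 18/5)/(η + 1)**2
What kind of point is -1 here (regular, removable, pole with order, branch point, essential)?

The denominator factor η + 1 vanishes at -1 and appears to the power 2; the numerator there equals -5792/1045, nonzero, and no other factor vanishes.
The branch terms are analytic at this point.
Hence a pole whose order is the multiplicity, 2.

The point is a pole of order 2.


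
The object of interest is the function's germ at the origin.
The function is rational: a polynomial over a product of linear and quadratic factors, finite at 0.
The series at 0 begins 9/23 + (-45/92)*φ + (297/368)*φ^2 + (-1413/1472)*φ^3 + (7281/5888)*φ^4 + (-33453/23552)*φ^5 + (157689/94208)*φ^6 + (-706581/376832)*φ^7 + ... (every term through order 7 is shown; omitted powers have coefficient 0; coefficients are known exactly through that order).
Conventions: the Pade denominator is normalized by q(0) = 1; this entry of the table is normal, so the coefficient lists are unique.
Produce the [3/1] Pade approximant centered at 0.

The Pade approximant has numerator coefficients [9/23, 54/3611, 639/3611, 288/3611]; denominator coefficients [1, 809/628].

Taylor coefficients needed (read off): a_0 = 9/23, a_1 = -45/92, a_2 = 297/368, a_3 = -1413/1472, a_4 = 7281/5888.
Write the denominator as Q(φ) = 1 + q1*φ. Requiring Q*f - P = O(φ^5) with deg P <= 3 kills the coefficients of φ^4..φ^4 in Q*f:
  φ^4: a_4 + q1*a_3 = 0, i.e. 7281/5888 + (-1413/1472)*q1 = 0.
Solving this linear system: q1 = 809/628.
The numerator is Q*f truncated at degree 3: P0 = a_0 = 9/23; P1 = a_1 + q1*a_0 = 54/3611; P2 = a_2 + q1*a_1 = 639/3611; P3 = a_3 + q1*a_2 = 288/3611.


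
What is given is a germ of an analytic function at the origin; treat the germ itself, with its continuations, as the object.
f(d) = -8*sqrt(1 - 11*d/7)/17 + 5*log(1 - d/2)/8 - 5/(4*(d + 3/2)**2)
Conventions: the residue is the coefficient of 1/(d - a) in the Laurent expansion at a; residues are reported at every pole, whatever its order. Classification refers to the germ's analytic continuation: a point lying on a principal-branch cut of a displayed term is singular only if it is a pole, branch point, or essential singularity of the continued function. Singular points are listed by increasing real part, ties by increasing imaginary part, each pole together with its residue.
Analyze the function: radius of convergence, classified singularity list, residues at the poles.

Denominator factor (d + 3/2)^2: pole of order 2 at -3/2, modulus 3/2.
Branch term (-8/17)*sqrt(1 - d/(7/11)): its argument vanishes at d = 7/11, a square-root branch point, modulus 7/11.
Branch term (5/8)*log(1 - d/(2)): its argument vanishes at d = 2, a logarithmic branch point, modulus 2.
The radius of convergence is the smallest modulus among the singular points: 7/11.
The branch terms are analytic at -3/2 and contribute nothing to the residue; only the rational part matters.
At the order-2 pole -3/2 set g(d) = (d - (-3/2))^2*(rational part) = -5/4.
Order-2 pole: residue = g'(a); g'(-3/2) = 0, so the residue is 0.
List the singular points by increasing real part (a conjugate pair: the negative imaginary part first).

Radius of convergence at 0: 7/11.
At -3/2: a pole of order 2; residue 0.
At 7/11: an algebraic (square-root) branch point.
At 2: a logarithmic branch point.


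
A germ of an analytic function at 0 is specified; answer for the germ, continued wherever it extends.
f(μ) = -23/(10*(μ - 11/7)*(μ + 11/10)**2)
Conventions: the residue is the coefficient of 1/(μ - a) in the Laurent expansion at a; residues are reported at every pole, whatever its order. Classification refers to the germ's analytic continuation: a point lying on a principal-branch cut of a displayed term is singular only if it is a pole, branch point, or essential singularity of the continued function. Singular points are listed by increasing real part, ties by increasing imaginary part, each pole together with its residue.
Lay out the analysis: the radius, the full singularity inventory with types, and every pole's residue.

Radius of convergence at 0: 11/10.
At -11/10: a pole of order 2; residue 11270/34969.
At 11/7: a pole of order 1; residue -11270/34969.

Denominator factor (μ + 11/10)^2: pole of order 2 at -11/10, modulus 11/10.
Denominator factor (μ - 11/7): pole of order 1 at 11/7, modulus 11/7.
The radius of convergence is the smallest modulus among the singular points: 11/10.
At the order-2 pole -11/10 set g(μ) = (μ - (-11/10))^2*f(μ) = -23/(10*(μ - 11/7)).
Order-2 pole: residue = g'(a); g'(-11/10) = 11270/34969, so the residue is 11270/34969.
At the order-1 pole 11/7 set g(μ) = (μ - (11/7))*f(μ) = -23/(10*(μ + 11/10)**2).
Simple pole: residue = g(a) at a = 11/7, which is -11270/34969.
List the singular points by increasing real part (a conjugate pair: the negative imaginary part first).


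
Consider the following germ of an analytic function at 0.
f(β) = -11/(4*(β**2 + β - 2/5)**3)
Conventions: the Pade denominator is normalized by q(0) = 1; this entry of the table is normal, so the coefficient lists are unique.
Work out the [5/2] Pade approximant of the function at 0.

The Pade approximant has numerator coefficients [1375/32, 6111875/1364288, 607495625/4092864, 335259375/2728576, 3953228125/10914304, 14901734375/65485824]; denominator coefficients [1, -157655/21317, 890350/63951].

Taylor coefficients needed (expand at 0): a_0 = 1375/32, a_1 = 20625/64, a_2 = 61875/32, a_3 = 1271875/128, a_4 = 24028125/512, a_5 = 213984375/1024, a_6 = 913515625/1024, a_7 = 3776953125/1024.
Write the denominator as Q(β) = 1 + q1*β + q2*β^2. Requiring Q*f - P = O(β^8) with deg P <= 5 kills the coefficients of β^6..β^7 in Q*f:
  β^6: a_6 + q1*a_5 + q2*a_4 = 0, i.e. 913515625/1024 + (213984375/1024)*q1 + (24028125/512)*q2 = 0.
  β^7: a_7 + q1*a_6 + q2*a_5 = 0, i.e. 3776953125/1024 + (913515625/1024)*q1 + (213984375/1024)*q2 = 0.
Solving this linear system: q1 = -157655/21317, q2 = 890350/63951.
The numerator is Q*f truncated at degree 5: P0 = a_0 = 1375/32; P1 = a_1 + q1*a_0 = 6111875/1364288; P2 = a_2 + q1*a_1 + q2*a_0 = 607495625/4092864; P3 = a_3 + q1*a_2 + q2*a_1 = 335259375/2728576; P4 = a_4 + q1*a_3 + q2*a_2 = 3953228125/10914304; P5 = a_5 + q1*a_4 + q2*a_3 = 14901734375/65485824.


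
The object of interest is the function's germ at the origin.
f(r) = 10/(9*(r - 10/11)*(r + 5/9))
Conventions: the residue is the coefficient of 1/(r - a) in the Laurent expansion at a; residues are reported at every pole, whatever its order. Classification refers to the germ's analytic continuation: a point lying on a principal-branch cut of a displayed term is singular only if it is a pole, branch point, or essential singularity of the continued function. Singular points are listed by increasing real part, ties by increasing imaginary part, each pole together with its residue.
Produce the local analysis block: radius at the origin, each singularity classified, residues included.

Radius of convergence at 0: 5/9.
At -5/9: a pole of order 1; residue -22/29.
At 10/11: a pole of order 1; residue 22/29.

Denominator factor (r - 10/11): pole of order 1 at 10/11, modulus 10/11.
Denominator factor (r + 5/9): pole of order 1 at -5/9, modulus 5/9.
The radius of convergence is the smallest modulus among the singular points: 5/9.
At the order-1 pole -5/9 set g(r) = (r - (-5/9))*f(r) = 10/(9*(r - 10/11)).
Simple pole: residue = g(a) at a = -5/9, which is -22/29.
At the order-1 pole 10/11 set g(r) = (r - (10/11))*f(r) = 10/(9*(r + 5/9)).
Simple pole: residue = g(a) at a = 10/11, which is 22/29.
List the singular points by increasing real part (a conjugate pair: the negative imaginary part first).


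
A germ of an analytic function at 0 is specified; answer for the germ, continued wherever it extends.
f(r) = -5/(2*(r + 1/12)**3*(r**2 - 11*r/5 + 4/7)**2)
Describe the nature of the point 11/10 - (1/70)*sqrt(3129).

The denominator factor r**2 - 11*r/5 + 4/7 vanishes at 11/10 - (1/70)*sqrt(3129) and appears to the power 2; the numerator there equals -5/2, nonzero, and no other factor vanishes.
Hence a pole whose order is the multiplicity, 2.

The point is a pole of order 2.


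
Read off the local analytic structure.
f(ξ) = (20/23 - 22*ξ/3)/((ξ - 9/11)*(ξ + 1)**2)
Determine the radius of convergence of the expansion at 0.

The radius of convergence is 9/11.

Denominator factor (ξ + 1)^2: pole of order 2 at -1, modulus 1.
Denominator factor (ξ - 9/11): pole of order 1 at 9/11, modulus 9/11.
The radius of convergence is the smallest modulus among the singular points: 9/11.


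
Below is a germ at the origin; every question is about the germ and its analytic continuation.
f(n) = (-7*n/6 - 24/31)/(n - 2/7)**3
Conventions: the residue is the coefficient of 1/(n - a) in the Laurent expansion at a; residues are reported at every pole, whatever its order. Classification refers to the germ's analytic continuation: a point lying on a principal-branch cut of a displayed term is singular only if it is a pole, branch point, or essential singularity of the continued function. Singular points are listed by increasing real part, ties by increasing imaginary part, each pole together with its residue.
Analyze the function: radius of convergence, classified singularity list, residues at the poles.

Radius of convergence at 0: 2/7.
At 2/7: a pole of order 3; residue 0.

Denominator factor (n - 2/7)^3: pole of order 3 at 2/7, modulus 2/7.
The radius of convergence is the smallest modulus among the singular points: 2/7.
At the order-3 pole 2/7 set g(n) = (n - (2/7))^3*f(n) = -7*n/6 - 24/31.
Order-3 pole: residue = g''(a)/2; g''(2/7) = 0, so the residue is 0.


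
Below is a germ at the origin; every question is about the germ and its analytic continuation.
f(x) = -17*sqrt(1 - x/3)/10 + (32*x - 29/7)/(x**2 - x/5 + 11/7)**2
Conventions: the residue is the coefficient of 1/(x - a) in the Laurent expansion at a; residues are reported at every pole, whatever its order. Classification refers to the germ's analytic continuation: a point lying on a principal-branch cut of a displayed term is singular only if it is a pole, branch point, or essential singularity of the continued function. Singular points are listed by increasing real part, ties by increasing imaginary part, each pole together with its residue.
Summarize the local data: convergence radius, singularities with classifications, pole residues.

Denominator factor (x**2 - x/5 + 11/7)^2: discriminant -1093/175, complex-conjugate roots (1/10) + ((1/70)*sqrt(7651))*i and (1/10) - ((1/70)*sqrt(7651))*i; poles of order 2, moduli (1/7)*sqrt(77) and (1/7)*sqrt(77).
Branch term (-17/10)*sqrt(1 - x/(3)): its argument vanishes at x = 3, a square-root branch point, modulus 3.
The radius of convergence is the smallest modulus among the singular points: (1/7)*sqrt(77).
The branch term is analytic at (1/10) - ((1/70)*sqrt(7651))*i and contributes nothing to the residue; only the rational part matters.
The factor x**2 - x/5 + 11/7 splits as (x - a)(x - a') with a = (1/10) - ((1/70)*sqrt(7651))*i, a' = (1/10) + ((1/70)*sqrt(7651))*i. At the order-2 pole a set g(x) = (x - a)^2*(rational part) = [32*x - 29/7] / (x - a')^2.
Order-2 pole: residue = g'(a); g'((1/10) - ((1/70)*sqrt(7651))*i) = -((1650/1194649)*sqrt(7651))*i, so the residue is -((1650/1194649)*sqrt(7651))*i.
The branch term is analytic at (1/10) + ((1/70)*sqrt(7651))*i and contributes nothing to the residue; only the rational part matters.
The factor x**2 - x/5 + 11/7 splits as (x - a)(x - a') with a = (1/10) + ((1/70)*sqrt(7651))*i, a' = (1/10) - ((1/70)*sqrt(7651))*i. At the order-2 pole a set g(x) = (x - a)^2*(rational part) = [32*x - 29/7] / (x - a')^2.
Order-2 pole: residue = g'(a); g'((1/10) + ((1/70)*sqrt(7651))*i) = ((1650/1194649)*sqrt(7651))*i, so the residue is ((1650/1194649)*sqrt(7651))*i.
List the singular points by increasing real part (a conjugate pair: the negative imaginary part first).

Radius of convergence at 0: (1/7)*sqrt(77).
At (1/10) - ((1/70)*sqrt(7651))*i: a pole of order 2; residue -((1650/1194649)*sqrt(7651))*i.
At (1/10) + ((1/70)*sqrt(7651))*i: a pole of order 2; residue ((1650/1194649)*sqrt(7651))*i.
At 3: an algebraic (square-root) branch point.


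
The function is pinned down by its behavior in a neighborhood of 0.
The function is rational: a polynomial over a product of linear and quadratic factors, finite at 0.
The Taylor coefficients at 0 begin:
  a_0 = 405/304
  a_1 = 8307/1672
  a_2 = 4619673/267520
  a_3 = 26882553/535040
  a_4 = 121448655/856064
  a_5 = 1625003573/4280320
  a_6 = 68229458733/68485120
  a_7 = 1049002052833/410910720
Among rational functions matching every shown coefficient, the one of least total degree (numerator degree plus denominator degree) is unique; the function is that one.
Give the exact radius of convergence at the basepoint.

The radius of convergence is 4/9.

No rational of total degree below 6 reproduces all 8 coefficients; solving the [2/4] Pade equations on them gives f(δ) = (2*δ**2/5 + 38*δ/33 + 30/19)/((δ - 4/9)**2*(δ**2 + 9*δ + 6)), whose expansion matches every shown term.
Denominator factor (δ - 4/9)^2: pole of order 2 at 4/9, modulus 4/9.
Denominator factor (δ**2 + 9*δ + 6): discriminant 57, real irrational roots -9/2 + (1/2)*sqrt(57) and -9/2 - (1/2)*sqrt(57); poles of order 1, moduli 9/2 - (1/2)*sqrt(57) and 9/2 + (1/2)*sqrt(57).
The radius of convergence is the smallest modulus among the singular points: 4/9.


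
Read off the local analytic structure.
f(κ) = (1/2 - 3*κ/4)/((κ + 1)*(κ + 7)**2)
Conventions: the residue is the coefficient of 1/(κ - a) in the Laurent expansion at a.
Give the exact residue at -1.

The residue is 5/144.

At the order-1 pole -1 set g(κ) = (κ - (-1))*f(κ) = (1/2 - 3*κ/4)/(κ + 7)**2.
Simple pole: residue = g(a) at a = -1, which is 5/144.


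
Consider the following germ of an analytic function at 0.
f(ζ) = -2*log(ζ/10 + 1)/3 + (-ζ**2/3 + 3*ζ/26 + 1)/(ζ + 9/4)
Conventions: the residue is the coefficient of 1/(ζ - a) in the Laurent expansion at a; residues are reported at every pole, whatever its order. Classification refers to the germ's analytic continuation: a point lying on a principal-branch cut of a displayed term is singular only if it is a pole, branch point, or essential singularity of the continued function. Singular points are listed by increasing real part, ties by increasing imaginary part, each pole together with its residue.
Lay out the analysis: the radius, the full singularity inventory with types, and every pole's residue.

Denominator factor (ζ + 9/4): pole of order 1 at -9/4, modulus 9/4.
Branch term (-2/3)*log(1 - ζ/(-10)): its argument vanishes at ζ = -10, a logarithmic branch point, modulus 10.
The radius of convergence is the smallest modulus among the singular points: 9/4.
The branch term is analytic at -9/4 and contributes nothing to the residue; only the rational part matters.
At the order-1 pole -9/4 set g(ζ) = (ζ - (-9/4))*(rational part) = -ζ**2/3 + 3*ζ/26 + 1.
Simple pole: residue = g(a) at a = -9/4, which is -197/208.
List the singular points by increasing real part (a conjugate pair: the negative imaginary part first).

Radius of convergence at 0: 9/4.
At -10: a logarithmic branch point.
At -9/4: a pole of order 1; residue -197/208.


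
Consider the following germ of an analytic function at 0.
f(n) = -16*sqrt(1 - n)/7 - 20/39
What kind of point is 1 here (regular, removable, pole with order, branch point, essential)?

The point is an algebraic (square-root) branch point.

The term (-16/7)*sqrt(1 - n/(1)) has argument 1 - 1/(1) = 0 at 1: a square-root (algebraic, two-sheeted) branch point; the remaining terms are analytic or single-valued there.


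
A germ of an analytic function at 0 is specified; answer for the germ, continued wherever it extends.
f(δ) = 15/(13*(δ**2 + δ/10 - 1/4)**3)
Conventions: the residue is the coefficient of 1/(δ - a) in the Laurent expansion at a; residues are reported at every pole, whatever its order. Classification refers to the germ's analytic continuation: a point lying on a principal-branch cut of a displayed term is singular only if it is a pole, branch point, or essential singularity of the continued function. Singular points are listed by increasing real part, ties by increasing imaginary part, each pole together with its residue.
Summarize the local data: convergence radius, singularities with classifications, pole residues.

Radius of convergence at 0: -1/20 + (1/20)*sqrt(101).
At -1/20 - (1/20)*sqrt(101): a pole of order 3; residue -(9000000/13393913)*sqrt(101).
At -1/20 + (1/20)*sqrt(101): a pole of order 3; residue (9000000/13393913)*sqrt(101).

Denominator factor (δ**2 + δ/10 - 1/4)^3: discriminant 101/100, real irrational roots -1/20 + (1/20)*sqrt(101) and -1/20 - (1/20)*sqrt(101); poles of order 3, moduli -1/20 + (1/20)*sqrt(101) and 1/20 + (1/20)*sqrt(101).
The radius of convergence is the smallest modulus among the singular points: -1/20 + (1/20)*sqrt(101).
The factor δ**2 + δ/10 - 1/4 splits as (δ - a)(δ - a') with a = -1/20 - (1/20)*sqrt(101), a' = -1/20 + (1/20)*sqrt(101). At the order-3 pole a set g(δ) = (δ - a)^3*f(δ) = [15/13] / (δ - a')^3.
Order-3 pole: residue = g''(a)/2; g''(-1/20 - (1/20)*sqrt(101)) = -(18000000/13393913)*sqrt(101), so the residue is -(9000000/13393913)*sqrt(101).
The factor δ**2 + δ/10 - 1/4 splits as (δ - a)(δ - a') with a = -1/20 + (1/20)*sqrt(101), a' = -1/20 - (1/20)*sqrt(101). At the order-3 pole a set g(δ) = (δ - a)^3*f(δ) = [15/13] / (δ - a')^3.
Order-3 pole: residue = g''(a)/2; g''(-1/20 + (1/20)*sqrt(101)) = (18000000/13393913)*sqrt(101), so the residue is (9000000/13393913)*sqrt(101).
List the singular points by increasing real part (a conjugate pair: the negative imaginary part first).


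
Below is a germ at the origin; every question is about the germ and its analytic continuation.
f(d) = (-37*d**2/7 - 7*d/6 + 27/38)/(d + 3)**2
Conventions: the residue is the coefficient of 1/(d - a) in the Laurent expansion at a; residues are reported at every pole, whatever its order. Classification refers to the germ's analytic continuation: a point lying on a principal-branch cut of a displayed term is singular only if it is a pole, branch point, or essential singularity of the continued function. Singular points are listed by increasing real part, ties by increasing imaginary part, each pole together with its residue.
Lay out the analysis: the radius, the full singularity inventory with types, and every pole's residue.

Denominator factor (d + 3)^2: pole of order 2 at -3, modulus 3.
The radius of convergence is the smallest modulus among the singular points: 3.
At the order-2 pole -3 set g(d) = (d - (-3))^2*f(d) = -37*d**2/7 - 7*d/6 + 27/38.
Order-2 pole: residue = g'(a); g'(-3) = 1283/42, so the residue is 1283/42.

Radius of convergence at 0: 3.
At -3: a pole of order 2; residue 1283/42.


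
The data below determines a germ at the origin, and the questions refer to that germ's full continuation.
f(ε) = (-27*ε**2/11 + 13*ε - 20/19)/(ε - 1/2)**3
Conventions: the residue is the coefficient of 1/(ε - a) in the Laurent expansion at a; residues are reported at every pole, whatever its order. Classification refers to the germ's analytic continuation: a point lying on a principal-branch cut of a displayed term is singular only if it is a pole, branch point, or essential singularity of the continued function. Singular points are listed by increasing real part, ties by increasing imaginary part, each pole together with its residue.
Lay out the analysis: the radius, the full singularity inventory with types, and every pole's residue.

Denominator factor (ε - 1/2)^3: pole of order 3 at 1/2, modulus 1/2.
The radius of convergence is the smallest modulus among the singular points: 1/2.
At the order-3 pole 1/2 set g(ε) = (ε - (1/2))^3*f(ε) = -27*ε**2/11 + 13*ε - 20/19.
Order-3 pole: residue = g''(a)/2; g''(1/2) = -54/11, so the residue is -27/11.

Radius of convergence at 0: 1/2.
At 1/2: a pole of order 3; residue -27/11.


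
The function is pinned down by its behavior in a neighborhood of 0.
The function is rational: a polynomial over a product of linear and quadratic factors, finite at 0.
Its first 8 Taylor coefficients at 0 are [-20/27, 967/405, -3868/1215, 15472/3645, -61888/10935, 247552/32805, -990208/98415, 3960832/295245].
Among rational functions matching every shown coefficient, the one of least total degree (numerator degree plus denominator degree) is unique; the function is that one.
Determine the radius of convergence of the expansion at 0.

The radius of convergence is 3/4.

No rational of total degree below 2 reproduces all 8 coefficients; solving the [1/1] Pade equations on them gives f(ζ) = (21*ζ/20 - 5/9)/(ζ + 3/4), whose expansion matches every shown term.
Denominator factor (ζ + 3/4): pole of order 1 at -3/4, modulus 3/4.
The radius of convergence is the smallest modulus among the singular points: 3/4.


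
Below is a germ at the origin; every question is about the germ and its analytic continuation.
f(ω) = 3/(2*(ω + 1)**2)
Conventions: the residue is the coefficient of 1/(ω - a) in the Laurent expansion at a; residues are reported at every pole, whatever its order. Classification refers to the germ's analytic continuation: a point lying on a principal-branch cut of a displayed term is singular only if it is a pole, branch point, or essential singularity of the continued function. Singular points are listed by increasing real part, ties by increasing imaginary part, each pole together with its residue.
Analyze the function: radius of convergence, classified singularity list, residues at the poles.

Denominator factor (ω + 1)^2: pole of order 2 at -1, modulus 1.
The radius of convergence is the smallest modulus among the singular points: 1.
At the order-2 pole -1 set g(ω) = (ω - (-1))^2*f(ω) = 3/2.
Order-2 pole: residue = g'(a); g'(-1) = 0, so the residue is 0.

Radius of convergence at 0: 1.
At -1: a pole of order 2; residue 0.


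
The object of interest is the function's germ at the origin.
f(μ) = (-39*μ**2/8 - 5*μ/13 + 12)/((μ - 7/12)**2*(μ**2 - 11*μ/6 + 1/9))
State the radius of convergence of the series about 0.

The radius of convergence is 11/12 - (1/12)*sqrt(105).

Denominator factor (μ**2 - 11*μ/6 + 1/9): discriminant 35/12, real irrational roots 11/12 + (1/12)*sqrt(105) and 11/12 - (1/12)*sqrt(105); poles of order 1, moduli 11/12 + (1/12)*sqrt(105) and 11/12 - (1/12)*sqrt(105).
Denominator factor (μ - 7/12)^2: pole of order 2 at 7/12, modulus 7/12.
The radius of convergence is the smallest modulus among the singular points: 11/12 - (1/12)*sqrt(105).


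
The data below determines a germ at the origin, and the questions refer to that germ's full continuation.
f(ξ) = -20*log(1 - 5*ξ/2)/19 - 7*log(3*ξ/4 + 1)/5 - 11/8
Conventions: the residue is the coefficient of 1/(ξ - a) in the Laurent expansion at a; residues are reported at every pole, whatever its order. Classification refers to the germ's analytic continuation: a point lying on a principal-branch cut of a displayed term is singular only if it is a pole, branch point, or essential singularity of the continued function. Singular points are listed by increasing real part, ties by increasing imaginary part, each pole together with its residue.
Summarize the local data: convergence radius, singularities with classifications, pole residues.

Branch term (-7/5)*log(1 - ξ/(-4/3)): its argument vanishes at ξ = -4/3, a logarithmic branch point, modulus 4/3.
Branch term (-20/19)*log(1 - ξ/(2/5)): its argument vanishes at ξ = 2/5, a logarithmic branch point, modulus 2/5.
The radius of convergence is the smallest modulus among the singular points: 2/5.
List the singular points by increasing real part (a conjugate pair: the negative imaginary part first).

Radius of convergence at 0: 2/5.
At -4/3: a logarithmic branch point.
At 2/5: a logarithmic branch point.


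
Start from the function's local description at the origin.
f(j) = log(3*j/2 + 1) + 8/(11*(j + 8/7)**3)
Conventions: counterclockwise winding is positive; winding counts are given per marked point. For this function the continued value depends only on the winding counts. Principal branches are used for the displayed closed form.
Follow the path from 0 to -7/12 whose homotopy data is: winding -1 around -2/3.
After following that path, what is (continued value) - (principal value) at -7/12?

The rational part is single-valued and drops out of the difference; each branch term changes only by its own monodromy.
(1)*log(1 - j/(-2/3)): each positive loop around -2/3 adds 2*pi*i to the log, so winding -1 contributes (1)*(-1)*2*pi*i = -(2)*pi*i.
Summing the contributions at j = -7/12 gives -(2)*pi*i.

Continued minus principal equals -(2)*pi*i.


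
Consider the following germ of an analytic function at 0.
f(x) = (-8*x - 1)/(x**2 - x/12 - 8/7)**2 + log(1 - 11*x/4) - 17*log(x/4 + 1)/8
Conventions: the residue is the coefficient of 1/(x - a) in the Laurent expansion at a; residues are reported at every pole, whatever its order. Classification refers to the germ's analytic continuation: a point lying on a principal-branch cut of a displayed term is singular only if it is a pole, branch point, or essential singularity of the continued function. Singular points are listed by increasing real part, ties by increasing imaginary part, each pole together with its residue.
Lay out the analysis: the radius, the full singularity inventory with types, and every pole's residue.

Radius of convergence at 0: 4/11.
At -4: a logarithmic branch point.
At 1/24 - (1/168)*sqrt(32305): a pole of order 2; residue -(32256/21298225)*sqrt(32305).
At 4/11: a logarithmic branch point.
At 1/24 + (1/168)*sqrt(32305): a pole of order 2; residue (32256/21298225)*sqrt(32305).

Denominator factor (x**2 - x/12 - 8/7)^2: discriminant 4615/1008, real irrational roots 1/24 + (1/168)*sqrt(32305) and 1/24 - (1/168)*sqrt(32305); poles of order 2, moduli 1/24 + (1/168)*sqrt(32305) and -1/24 + (1/168)*sqrt(32305).
Branch term (1)*log(1 - x/(4/11)): its argument vanishes at x = 4/11, a logarithmic branch point, modulus 4/11.
Branch term (-17/8)*log(1 - x/(-4)): its argument vanishes at x = -4, a logarithmic branch point, modulus 4.
The radius of convergence is the smallest modulus among the singular points: 4/11.
The branch terms are analytic at 1/24 - (1/168)*sqrt(32305) and contribute nothing to the residue; only the rational part matters.
The factor x**2 - x/12 - 8/7 splits as (x - a)(x - a') with a = 1/24 - (1/168)*sqrt(32305), a' = 1/24 + (1/168)*sqrt(32305). At the order-2 pole a set g(x) = (x - a)^2*(rational part) = [-8*x - 1] / (x - a')^2.
Order-2 pole: residue = g'(a); g'(1/24 - (1/168)*sqrt(32305)) = -(32256/21298225)*sqrt(32305), so the residue is -(32256/21298225)*sqrt(32305).
The branch terms are analytic at 1/24 + (1/168)*sqrt(32305) and contribute nothing to the residue; only the rational part matters.
The factor x**2 - x/12 - 8/7 splits as (x - a)(x - a') with a = 1/24 + (1/168)*sqrt(32305), a' = 1/24 - (1/168)*sqrt(32305). At the order-2 pole a set g(x) = (x - a)^2*(rational part) = [-8*x - 1] / (x - a')^2.
Order-2 pole: residue = g'(a); g'(1/24 + (1/168)*sqrt(32305)) = (32256/21298225)*sqrt(32305), so the residue is (32256/21298225)*sqrt(32305).
List the singular points by increasing real part (a conjugate pair: the negative imaginary part first).


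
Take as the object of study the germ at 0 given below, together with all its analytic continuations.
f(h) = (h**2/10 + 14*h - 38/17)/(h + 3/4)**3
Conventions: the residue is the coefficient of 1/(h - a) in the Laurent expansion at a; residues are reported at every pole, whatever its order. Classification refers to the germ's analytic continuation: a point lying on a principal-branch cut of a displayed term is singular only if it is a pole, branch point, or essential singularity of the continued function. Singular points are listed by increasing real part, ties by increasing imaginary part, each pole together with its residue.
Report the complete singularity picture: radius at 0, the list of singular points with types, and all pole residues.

Radius of convergence at 0: 3/4.
At -3/4: a pole of order 3; residue 1/10.

Denominator factor (h + 3/4)^3: pole of order 3 at -3/4, modulus 3/4.
The radius of convergence is the smallest modulus among the singular points: 3/4.
At the order-3 pole -3/4 set g(h) = (h - (-3/4))^3*f(h) = h**2/10 + 14*h - 38/17.
Order-3 pole: residue = g''(a)/2; g''(-3/4) = 1/5, so the residue is 1/10.


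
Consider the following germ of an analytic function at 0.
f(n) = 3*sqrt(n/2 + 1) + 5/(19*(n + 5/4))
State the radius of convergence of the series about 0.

The radius of convergence is 5/4.

Denominator factor (n + 5/4): pole of order 1 at -5/4, modulus 5/4.
Branch term (3)*sqrt(1 - n/(-2)): its argument vanishes at n = -2, a square-root branch point, modulus 2.
The radius of convergence is the smallest modulus among the singular points: 5/4.
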